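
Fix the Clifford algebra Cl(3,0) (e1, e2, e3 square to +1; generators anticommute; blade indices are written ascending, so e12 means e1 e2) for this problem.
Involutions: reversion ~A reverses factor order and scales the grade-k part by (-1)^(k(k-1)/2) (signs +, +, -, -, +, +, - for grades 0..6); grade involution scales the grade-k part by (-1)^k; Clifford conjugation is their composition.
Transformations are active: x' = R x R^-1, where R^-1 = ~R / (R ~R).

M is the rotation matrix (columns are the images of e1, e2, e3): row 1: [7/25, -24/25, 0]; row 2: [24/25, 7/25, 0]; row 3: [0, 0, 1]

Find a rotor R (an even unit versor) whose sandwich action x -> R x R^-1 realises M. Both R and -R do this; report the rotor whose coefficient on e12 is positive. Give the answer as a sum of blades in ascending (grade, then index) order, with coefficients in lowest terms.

Method: write R = a + b12*e12 + b13*e13 + b23*e23 with a^2 + b12^2 + b13^2 + b23^2 = 1 (so R^-1 = ~R). Expanding the columns R e_j ~R gives tr M = 4a^2 - 1 and, from the antisymmetric part, M21 - M12 = -4a*b12, M13 - M31 = 4a*b13, M32 - M23 = -4a*b23.
Here tr M = 39/25, so a^2 = (1 + tr M)/4 = 16/25 and a = ±4/5. Taking a = 4/5: M21 - M12 = 48/25, M13 - M31 = 0, M32 - M23 = 0, giving b12 = -3/5, b13 = 0, b23 = 0, i.e. R = 4/5 - 3/5*e12.
Its e12 coefficient is negative, so report the other preimage -R.
Answer: -4/5 + 3/5*e12. Key observation: the double cover Spin(3) -> SO(3) sends R and -R to the same matrix (trace 39/25 here), so the stated sign of the e12 coefficient is what selects one sheet.


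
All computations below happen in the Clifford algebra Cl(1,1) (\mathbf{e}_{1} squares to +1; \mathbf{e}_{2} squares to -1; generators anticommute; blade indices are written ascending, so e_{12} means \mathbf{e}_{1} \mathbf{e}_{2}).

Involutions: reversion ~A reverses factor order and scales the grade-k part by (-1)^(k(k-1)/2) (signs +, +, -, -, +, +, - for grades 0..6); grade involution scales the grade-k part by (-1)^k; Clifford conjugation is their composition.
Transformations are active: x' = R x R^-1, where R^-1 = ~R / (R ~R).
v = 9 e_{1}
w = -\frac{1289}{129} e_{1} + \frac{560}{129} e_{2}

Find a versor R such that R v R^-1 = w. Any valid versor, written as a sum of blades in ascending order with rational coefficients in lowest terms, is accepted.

Since q(v) = q(w) = 81, the sum R = v + w = -\frac{128}{129} e_{1} + \frac{560}{129} e_{2} does the job whenever invertible.
Answer: -\frac{128}{129} e_{1} + \frac{560}{129} e_{2}


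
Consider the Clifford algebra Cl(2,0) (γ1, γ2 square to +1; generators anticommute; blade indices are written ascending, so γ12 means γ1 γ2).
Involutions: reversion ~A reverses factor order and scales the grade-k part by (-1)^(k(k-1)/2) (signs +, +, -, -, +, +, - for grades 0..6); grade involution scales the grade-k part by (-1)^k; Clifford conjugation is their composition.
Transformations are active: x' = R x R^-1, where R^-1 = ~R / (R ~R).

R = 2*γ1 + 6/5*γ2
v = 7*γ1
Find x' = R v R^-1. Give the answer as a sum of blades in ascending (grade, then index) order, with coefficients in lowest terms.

~R = 2*γ1 + 6/5*γ2, and R ~R = 136/25, so R^-1 = ~R / (136/25).
R v = 14 - 42/5*γ12
Answer: 56/17*γ1 + 105/17*γ2


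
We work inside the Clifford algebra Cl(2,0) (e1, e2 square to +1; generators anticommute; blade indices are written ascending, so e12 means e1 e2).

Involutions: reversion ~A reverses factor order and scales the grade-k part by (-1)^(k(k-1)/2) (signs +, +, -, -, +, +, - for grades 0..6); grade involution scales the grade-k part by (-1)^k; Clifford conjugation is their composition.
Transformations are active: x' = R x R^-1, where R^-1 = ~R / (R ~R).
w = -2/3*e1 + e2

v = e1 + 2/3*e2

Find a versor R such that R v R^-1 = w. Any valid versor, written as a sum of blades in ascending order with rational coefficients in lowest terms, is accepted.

Here q(v) = q(w) = 13/9; the classical choice R = v + w = 1/3*e1 + 5/3*e2 then realises v -> w under the sandwich.
Answer: 1/3*e1 + 5/3*e2


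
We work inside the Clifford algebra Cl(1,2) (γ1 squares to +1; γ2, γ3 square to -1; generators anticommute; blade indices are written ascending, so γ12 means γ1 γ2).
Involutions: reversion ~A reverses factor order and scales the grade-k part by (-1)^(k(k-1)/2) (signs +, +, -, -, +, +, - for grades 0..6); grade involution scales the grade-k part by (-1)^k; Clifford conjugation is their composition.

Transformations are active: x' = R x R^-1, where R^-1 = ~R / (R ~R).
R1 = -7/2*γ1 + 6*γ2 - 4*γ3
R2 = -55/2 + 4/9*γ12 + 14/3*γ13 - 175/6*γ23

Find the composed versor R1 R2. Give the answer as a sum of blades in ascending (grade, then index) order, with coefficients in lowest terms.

Distribute over the terms of R1 (each basis-blade product reordered to ascending indices, repeated generators contracted through their squares):
(-7/2*γ1) R2 = 385/4*γ1 - 14/9*γ2 - 49/3*γ3 + 1225/12*γ123
(6*γ2) R2 = 8/3*γ1 - 165*γ2 + 175*γ3 - 28*γ123
(-4*γ3) R2 = -56/3*γ1 + 350/3*γ2 + 110*γ3 - 16/9*γ123
Summing the partial products and collecting blades:
Answer: 321/4*γ1 - 449/9*γ2 + 806/3*γ3 + 2603/36*γ123


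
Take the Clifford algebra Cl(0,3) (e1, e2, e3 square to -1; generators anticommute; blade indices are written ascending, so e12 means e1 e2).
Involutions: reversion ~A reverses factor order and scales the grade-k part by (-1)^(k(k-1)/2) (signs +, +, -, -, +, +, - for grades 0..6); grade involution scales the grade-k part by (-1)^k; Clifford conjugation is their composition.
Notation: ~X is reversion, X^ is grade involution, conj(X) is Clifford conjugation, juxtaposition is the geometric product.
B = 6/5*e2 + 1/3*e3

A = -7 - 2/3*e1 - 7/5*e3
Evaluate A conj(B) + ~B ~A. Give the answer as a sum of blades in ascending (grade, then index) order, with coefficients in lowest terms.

first term: -7/15 + 42/5*e2 + 7/3*e3 + 4/5*e12 + 2/9*e13 - 42/25*e23
second term: 7/15 - 42/5*e2 - 7/3*e3 + 4/5*e12 + 2/9*e13 - 42/25*e23
Answer: 8/5*e12 + 4/9*e13 - 84/25*e23


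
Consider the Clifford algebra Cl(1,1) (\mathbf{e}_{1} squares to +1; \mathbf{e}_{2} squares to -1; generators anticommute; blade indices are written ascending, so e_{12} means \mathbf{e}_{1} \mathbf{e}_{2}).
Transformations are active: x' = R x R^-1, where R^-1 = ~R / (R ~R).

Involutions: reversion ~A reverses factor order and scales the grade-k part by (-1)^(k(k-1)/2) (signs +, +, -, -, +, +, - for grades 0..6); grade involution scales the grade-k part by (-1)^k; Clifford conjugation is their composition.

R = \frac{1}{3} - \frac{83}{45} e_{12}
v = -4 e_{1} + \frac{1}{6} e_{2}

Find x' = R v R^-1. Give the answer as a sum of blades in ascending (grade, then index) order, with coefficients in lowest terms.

~R = \frac{1}{3} + \frac{83}{45} e_{12}, and R ~R = -\frac{6664}{2025}, so R^-1 = ~R / (-\frac{6664}{2025}).
R v = -\frac{277}{270} e_{1} - \frac{659}{90} e_{2}
Answer: \frac{28041}{6664} e_{1} + \frac{26323}{19992} e_{2}


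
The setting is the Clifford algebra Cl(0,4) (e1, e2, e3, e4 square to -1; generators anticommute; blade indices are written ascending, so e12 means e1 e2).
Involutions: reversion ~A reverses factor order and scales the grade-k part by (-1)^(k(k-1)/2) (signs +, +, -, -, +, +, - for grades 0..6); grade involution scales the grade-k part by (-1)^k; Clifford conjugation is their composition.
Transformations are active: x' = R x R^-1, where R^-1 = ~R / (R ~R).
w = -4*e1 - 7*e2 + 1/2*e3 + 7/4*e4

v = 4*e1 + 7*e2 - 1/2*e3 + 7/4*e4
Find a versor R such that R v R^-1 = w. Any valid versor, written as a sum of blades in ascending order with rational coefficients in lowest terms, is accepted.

Equal squares first: v^2 = w^2 = -1093/16. Then v + w = 7/2*e4 is a versor taking v to w, provided it is invertible.
Answer: 7/2*e4


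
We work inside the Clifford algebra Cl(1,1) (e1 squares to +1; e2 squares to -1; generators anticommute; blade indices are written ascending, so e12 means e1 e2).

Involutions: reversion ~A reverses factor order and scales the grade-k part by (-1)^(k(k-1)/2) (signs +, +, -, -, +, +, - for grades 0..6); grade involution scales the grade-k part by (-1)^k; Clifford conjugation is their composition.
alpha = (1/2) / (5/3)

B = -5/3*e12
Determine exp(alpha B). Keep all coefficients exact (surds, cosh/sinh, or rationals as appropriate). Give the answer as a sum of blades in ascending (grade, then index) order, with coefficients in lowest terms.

B^2 = (-5/3)^2*(e12)^2 = 25/9*(+1) = 25/9 (a basis 2-blade squares to minus the product of its generators' squares).
B^2 = 25/9 — hyperbolic case — the even/odd split gives cosh and sinh: l = 5/3, alpha*l = 1/2, so exp(alpha B) = cosh(1/2) + (sinh(1/2)/(5/3))*B = cosh(1/2) + (3*sinh(1/2)/5)*B.
Answer: cosh(1/2) - sinh(1/2)*e12


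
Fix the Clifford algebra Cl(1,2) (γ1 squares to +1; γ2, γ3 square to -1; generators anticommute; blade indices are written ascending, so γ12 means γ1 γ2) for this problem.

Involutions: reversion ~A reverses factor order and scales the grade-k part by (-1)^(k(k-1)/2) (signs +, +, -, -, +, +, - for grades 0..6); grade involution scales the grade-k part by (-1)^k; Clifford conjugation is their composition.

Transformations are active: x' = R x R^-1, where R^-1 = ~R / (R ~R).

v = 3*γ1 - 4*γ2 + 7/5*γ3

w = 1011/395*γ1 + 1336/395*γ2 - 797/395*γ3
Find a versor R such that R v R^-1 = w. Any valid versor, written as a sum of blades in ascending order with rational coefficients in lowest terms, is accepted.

Reasoning: v^2 = w^2 = -224/25 since conjugation preserves the quadratic form; R = v + w = 2196/395*γ1 - 244/395*γ2 - 244/395*γ3 is then valid when invertible, keeping its own part and reversing (v - w)/2.
Answer: 2196/395*γ1 - 244/395*γ2 - 244/395*γ3


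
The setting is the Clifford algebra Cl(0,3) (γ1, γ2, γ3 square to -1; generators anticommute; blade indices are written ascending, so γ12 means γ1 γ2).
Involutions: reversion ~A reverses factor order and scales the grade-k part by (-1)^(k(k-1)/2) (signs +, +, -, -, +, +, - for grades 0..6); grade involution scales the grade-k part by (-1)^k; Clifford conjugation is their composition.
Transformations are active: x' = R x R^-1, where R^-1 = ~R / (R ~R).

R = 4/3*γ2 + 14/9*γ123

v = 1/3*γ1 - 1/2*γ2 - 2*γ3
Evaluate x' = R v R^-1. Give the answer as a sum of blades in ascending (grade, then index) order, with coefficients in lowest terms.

~R = 4/3*γ2 - 14/9*γ123, and R ~R = -340/81, so R^-1 = ~R / (-340/81).
R v = 2/3 + 8/3*γ12 - 7/9*γ13 - 86/27*γ23
Answer: 517/255*γ1 - 1/2*γ2 + 2/85*γ3


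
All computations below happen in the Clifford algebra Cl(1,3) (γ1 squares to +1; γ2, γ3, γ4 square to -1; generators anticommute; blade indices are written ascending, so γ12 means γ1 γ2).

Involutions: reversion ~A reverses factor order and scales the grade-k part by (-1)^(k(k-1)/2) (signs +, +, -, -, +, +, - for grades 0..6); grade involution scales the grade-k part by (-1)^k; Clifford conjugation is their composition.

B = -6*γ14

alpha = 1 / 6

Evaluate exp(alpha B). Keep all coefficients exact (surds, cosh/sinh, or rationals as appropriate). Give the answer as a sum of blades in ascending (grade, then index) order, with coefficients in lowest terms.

B^2 = (-6)^2*(γ14)^2 = 36*(+1) = 36 (a basis 2-blade squares to minus the product of its generators' squares).
B^2 = 36 — the series telescopes hyperbolically here: l = 6, alpha*l = 1, so exp(alpha B) = cosh(1) + (sinh(1)/6)*B = cosh(1) + (sinh(1)/6)*B.
Answer: cosh(1) - sinh(1)*γ14


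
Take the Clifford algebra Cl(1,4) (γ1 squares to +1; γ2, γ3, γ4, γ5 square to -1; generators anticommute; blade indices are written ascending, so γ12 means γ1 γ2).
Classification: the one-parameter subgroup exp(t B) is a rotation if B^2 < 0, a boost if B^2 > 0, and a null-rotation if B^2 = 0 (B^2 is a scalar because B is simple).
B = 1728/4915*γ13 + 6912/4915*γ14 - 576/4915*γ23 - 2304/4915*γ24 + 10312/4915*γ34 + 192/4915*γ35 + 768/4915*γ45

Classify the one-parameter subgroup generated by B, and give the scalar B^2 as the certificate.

B^2 term by term: the squares give (1728/4915)^2*(γ13)^2 + (6912/4915)^2*(γ14)^2 + (-576/4915)^2*(γ23)^2 + (-2304/4915)^2*(γ24)^2 + (10312/4915)^2*(γ34)^2 + (192/4915)^2*(γ35)^2 + (768/4915)^2*(γ45)^2 = 2985984/24157225*(+1) + 47775744/24157225*(+1) + 331776/24157225*(-1) + 5308416/24157225*(-1) + 106337344/24157225*(-1) + 36864/24157225*(-1) + 589824/24157225*(-1) = -64/25 (each basis 2-blade squares to minus the product of its generators' squares); cross terms between blades sharing an index anticommute and cancel; the commuting (index-disjoint) pairs give grade-4 terms 2*c*c'*(blade product), which cancel blade by blade — γ1234: 7962624/24157225 - 7962624/24157225 = 0; γ1345: 2654208/24157225 - 2654208/24157225 = 0; γ2345: -884736/24157225 + 884736/24157225 = 0 — confirming B is simple. So B^2 = -64/25.
Answer: rotation, certificate B^2 = -64/25. Because -64/25 is invariant under every versor sandwich, the classification follows from its sign alone.


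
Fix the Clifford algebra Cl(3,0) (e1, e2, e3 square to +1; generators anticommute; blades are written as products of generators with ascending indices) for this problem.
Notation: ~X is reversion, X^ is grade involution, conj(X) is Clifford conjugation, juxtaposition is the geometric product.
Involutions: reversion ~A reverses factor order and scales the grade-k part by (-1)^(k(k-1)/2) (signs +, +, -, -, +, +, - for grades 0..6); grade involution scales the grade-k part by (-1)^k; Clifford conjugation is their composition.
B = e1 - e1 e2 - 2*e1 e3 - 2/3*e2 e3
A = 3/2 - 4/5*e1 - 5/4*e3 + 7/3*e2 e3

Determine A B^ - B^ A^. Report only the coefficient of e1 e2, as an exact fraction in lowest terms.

first term: 106/45 - 4*e1 - 1/30*e2 + 8/5*e3 - 37/6*e1 e2 - 23/12*e1 e3 - e2 e3 - 11/20*e1 e2 e3
second term: 34/45 - 4*e1 - 1/30*e2 + 8/5*e3 + 19/6*e1 e2 - 79/12*e1 e3 - e2 e3 - 247/60*e1 e2 e3
Answer: -28/3


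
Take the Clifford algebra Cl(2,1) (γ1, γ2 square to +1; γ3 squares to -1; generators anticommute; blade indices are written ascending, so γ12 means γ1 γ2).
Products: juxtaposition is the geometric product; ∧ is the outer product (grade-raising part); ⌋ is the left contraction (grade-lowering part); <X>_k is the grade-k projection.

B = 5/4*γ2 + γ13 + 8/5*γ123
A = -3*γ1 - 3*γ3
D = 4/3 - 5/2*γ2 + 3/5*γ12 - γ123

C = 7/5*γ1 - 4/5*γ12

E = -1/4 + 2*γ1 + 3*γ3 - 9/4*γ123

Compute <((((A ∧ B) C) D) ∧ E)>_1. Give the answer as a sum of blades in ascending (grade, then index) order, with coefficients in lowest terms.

step 1: -15/4*γ12 + 15/4*γ23
step 2: -3 + 21/4*γ2 + 3*γ13 + 21/4*γ123
step 3: -179/8 - 63/20*γ1 + 35/2*γ2 - 63/20*γ3 - 9/5*γ12 + 179/8*γ13 + 9/5*γ23 + 35/2*γ123
step 4: 179/32 - 3517/80*γ1 - 35/8*γ2 - 5307/80*γ3 - 691/20*γ12 - 1399/160*γ13 + 1041/20*γ23 + 7067/160*γ123
step 5: -3517/80*γ1 - 35/8*γ2 - 5307/80*γ3
Answer: -3517/80*γ1 - 35/8*γ2 - 5307/80*γ3


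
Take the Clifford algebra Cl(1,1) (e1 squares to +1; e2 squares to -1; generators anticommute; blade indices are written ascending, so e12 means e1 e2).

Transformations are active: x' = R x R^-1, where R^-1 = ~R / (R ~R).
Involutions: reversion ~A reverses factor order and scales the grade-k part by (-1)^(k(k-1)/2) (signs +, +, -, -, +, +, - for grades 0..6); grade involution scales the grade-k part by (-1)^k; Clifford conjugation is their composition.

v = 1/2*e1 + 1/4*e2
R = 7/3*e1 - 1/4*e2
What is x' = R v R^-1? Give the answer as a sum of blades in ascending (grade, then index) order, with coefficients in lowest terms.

~R = 7/3*e1 - 1/4*e2, and R ~R = 775/144, so R^-1 = ~R / (775/144).
R v = 59/48 + 17/24*e12
Answer: 877/1550*e1 - 1129/3100*e2


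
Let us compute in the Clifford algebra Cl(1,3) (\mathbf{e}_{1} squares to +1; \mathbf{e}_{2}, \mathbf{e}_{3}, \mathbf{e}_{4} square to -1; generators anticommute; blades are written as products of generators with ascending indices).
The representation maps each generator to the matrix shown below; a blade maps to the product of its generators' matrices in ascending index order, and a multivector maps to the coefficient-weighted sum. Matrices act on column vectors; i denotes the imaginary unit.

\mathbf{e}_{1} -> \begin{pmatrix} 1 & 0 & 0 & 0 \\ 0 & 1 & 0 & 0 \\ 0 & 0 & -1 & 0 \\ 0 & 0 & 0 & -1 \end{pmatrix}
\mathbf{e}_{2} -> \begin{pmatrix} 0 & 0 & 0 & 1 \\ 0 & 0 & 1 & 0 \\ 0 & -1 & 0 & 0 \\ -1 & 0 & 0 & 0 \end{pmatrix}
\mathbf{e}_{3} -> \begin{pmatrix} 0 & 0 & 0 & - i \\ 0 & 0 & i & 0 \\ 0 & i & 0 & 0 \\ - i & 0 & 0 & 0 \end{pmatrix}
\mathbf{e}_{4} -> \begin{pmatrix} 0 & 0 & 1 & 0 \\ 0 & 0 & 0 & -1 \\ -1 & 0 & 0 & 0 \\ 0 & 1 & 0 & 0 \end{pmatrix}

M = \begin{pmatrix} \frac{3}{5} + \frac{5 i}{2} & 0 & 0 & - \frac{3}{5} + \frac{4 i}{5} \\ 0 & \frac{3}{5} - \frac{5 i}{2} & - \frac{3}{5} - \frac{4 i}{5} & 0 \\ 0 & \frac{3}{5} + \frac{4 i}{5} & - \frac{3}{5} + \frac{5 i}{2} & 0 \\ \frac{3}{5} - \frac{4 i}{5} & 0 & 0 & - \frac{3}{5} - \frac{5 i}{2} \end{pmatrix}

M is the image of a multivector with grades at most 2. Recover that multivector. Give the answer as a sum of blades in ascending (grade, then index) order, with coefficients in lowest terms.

Method: the blade images are trace-orthogonal — tr(rho(e_A) rho(e_B)^-1) = 4 if A = B and 0 otherwise — and rho(e_A)^-1 = (e_A)^2 * rho(e_A) with (e_A)^2 = +1 or -1, so the coefficient of e_A in the preimage is (e_A)^2 * tr(M rho(e_A))/4.
Nonzero projections over blades of grade <= 2: e_{1}: (e_{1})^2 = +1, tr(M rho(e_{1})) = \frac{12}{5}, coefficient \frac{3}{5}; e_{2}: (e_{2})^2 = -1, tr(M rho(e_{2})) = \frac{12}{5}, coefficient -\frac{3}{5}; e_{1} e_{3}: (e_{1} e_{3})^2 = +1, tr(M rho(e_{1} e_{3})) = - \frac{16}{5}, coefficient -\frac{4}{5}; e_{2} e_{3}: (e_{2} e_{3})^2 = -1, tr(M rho(e_{2} e_{3})) = 10, coefficient -\frac{5}{2}. Every other blade of grade <= 2 projects to 0.
Answer: \frac{3}{5} e_{1} - \frac{3}{5} e_{2} - \frac{4}{5} e_{1} e_{3} - \frac{5}{2} e_{2} e_{3}


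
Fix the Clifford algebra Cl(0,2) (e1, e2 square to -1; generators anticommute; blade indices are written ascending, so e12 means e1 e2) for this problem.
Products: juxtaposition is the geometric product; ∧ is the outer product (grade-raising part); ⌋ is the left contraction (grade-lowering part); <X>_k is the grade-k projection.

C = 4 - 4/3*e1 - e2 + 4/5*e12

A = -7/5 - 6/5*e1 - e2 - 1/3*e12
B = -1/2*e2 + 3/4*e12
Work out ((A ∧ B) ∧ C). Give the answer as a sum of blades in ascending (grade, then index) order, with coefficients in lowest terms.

step 1: 7/10*e2 - 9/20*e12
step 2: 14/5*e2 - 13/15*e12
Answer: 14/5*e2 - 13/15*e12


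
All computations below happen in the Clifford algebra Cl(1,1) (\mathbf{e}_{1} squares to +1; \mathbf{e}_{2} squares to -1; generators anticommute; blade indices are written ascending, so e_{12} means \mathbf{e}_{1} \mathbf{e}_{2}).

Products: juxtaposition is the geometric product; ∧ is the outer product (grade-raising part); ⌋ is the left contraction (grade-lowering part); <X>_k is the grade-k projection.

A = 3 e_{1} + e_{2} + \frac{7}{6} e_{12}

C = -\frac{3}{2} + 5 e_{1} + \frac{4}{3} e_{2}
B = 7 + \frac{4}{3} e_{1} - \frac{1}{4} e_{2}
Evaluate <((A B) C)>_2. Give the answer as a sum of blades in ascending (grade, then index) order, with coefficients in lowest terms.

step 1: \frac{17}{4} + \frac{511}{24} e_{1} + \frac{49}{9} e_{2} + \frac{73}{12} e_{12}
step 2: \frac{10025}{108} - \frac{2707}{144} e_{1} - \frac{395}{12} e_{2} - \frac{191}{24} e_{12}
step 3: -\frac{191}{24} e_{12}
Answer: -\frac{191}{24} e_{12}


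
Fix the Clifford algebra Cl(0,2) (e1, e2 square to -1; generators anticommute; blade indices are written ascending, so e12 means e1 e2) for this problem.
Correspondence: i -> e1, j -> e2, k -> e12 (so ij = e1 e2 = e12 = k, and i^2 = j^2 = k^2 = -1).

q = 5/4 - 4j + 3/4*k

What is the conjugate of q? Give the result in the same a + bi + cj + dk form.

In blades: q = 5/4 - 4*e2 + 3/4*e12.
Conjugation here is Clifford conjugation: the scalar is fixed and the grade-1 and grade-2 blades all flip sign, giving 5/4 + 4*e2 - 3/4*e12; translating back:
Answer: 5/4 + 4j - 3/4*k


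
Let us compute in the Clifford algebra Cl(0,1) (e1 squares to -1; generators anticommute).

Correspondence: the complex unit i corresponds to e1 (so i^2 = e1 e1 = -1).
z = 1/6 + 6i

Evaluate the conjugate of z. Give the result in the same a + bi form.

In blades: z = 1/6 + 6*e1.
Conjugation here is Clifford conjugation: the scalar is fixed and the grade-1 and grade-2 blades all flip sign, giving 1/6 - 6*e1; translating back:
Answer: 1/6 - 6i


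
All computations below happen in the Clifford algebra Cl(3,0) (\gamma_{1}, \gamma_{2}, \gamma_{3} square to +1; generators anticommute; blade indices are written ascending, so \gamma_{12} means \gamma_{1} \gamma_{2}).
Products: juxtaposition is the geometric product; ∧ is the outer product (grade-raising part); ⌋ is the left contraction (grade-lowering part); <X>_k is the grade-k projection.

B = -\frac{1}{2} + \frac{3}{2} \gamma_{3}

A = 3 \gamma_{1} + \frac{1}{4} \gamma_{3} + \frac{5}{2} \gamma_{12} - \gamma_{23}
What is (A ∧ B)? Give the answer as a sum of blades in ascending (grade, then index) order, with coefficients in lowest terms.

step 1: -\frac{3}{2} \gamma_{1} - \frac{1}{8} \gamma_{3} - \frac{5}{4} \gamma_{12} + \frac{9}{2} \gamma_{13} + \frac{1}{2} \gamma_{23} + \frac{15}{4} \gamma_{123}
Answer: -\frac{3}{2} \gamma_{1} - \frac{1}{8} \gamma_{3} - \frac{5}{4} \gamma_{12} + \frac{9}{2} \gamma_{13} + \frac{1}{2} \gamma_{23} + \frac{15}{4} \gamma_{123}


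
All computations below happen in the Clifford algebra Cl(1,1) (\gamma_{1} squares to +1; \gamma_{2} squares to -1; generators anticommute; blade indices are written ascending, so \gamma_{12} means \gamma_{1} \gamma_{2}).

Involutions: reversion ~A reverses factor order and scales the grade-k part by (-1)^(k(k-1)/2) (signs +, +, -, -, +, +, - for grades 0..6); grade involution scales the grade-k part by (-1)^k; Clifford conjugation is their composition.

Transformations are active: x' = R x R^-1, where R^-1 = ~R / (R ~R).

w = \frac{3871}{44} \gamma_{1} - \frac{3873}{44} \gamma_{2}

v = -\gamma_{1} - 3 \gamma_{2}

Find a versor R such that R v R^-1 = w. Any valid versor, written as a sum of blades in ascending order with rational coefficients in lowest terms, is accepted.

Here q(v) = q(w) = -8; the classical choice R = v + w = \frac{3827}{44} \gamma_{1} - \frac{4005}{44} \gamma_{2} then realises v -> w under the sandwich.
Answer: \frac{3827}{44} \gamma_{1} - \frac{4005}{44} \gamma_{2}


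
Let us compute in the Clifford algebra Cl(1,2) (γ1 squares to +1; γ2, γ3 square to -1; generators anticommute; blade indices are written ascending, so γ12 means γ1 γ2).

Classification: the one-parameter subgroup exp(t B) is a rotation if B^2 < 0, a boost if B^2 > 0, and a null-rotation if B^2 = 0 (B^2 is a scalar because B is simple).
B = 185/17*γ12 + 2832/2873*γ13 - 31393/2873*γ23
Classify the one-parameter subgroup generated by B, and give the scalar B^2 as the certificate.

B^2 term by term: the squares give (185/17)^2*(γ12)^2 + (2832/2873)^2*(γ13)^2 + (-31393/2873)^2*(γ23)^2 = 34225/289*(+1) + 8020224/8254129*(+1) + 985520449/8254129*(-1) = 0 (each basis 2-blade squares to minus the product of its generators' squares); cross terms between blades sharing an index anticommute and cancel. So B^2 = 0.
Answer: null-rotation, certificate B^2 = 0. The scalar 0 is the complete invariant here: its sign names the subgroup type.


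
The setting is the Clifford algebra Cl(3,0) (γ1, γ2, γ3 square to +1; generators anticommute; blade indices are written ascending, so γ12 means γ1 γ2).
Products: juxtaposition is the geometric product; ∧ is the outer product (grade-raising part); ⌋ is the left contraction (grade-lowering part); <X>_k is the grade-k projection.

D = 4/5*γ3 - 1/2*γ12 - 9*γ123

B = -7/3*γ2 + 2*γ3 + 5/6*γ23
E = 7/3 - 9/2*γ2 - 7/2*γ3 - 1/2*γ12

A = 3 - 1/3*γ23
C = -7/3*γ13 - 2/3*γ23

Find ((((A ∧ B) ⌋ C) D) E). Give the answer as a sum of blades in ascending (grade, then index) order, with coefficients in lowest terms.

step 1: -7*γ2 + 6*γ3 + 5/2*γ23
step 2: 5/3 + 14*γ1 + 4*γ2 + 14/3*γ3
step 3: 56/15 + 2*γ1 - 7*γ2 + 4/3*γ3 - 257/6*γ12 + 236/5*γ13 - 614/5*γ23 - 52/3*γ123
step 4: 2543/180 + 1723/60*γ1 + 1187/3*γ2 - 5141/9*γ3 - 4513/90*γ12 - 544/15*γ13 - 8389/30*γ23 + 57817/180*γ123
Answer: 2543/180 + 1723/60*γ1 + 1187/3*γ2 - 5141/9*γ3 - 4513/90*γ12 - 544/15*γ13 - 8389/30*γ23 + 57817/180*γ123


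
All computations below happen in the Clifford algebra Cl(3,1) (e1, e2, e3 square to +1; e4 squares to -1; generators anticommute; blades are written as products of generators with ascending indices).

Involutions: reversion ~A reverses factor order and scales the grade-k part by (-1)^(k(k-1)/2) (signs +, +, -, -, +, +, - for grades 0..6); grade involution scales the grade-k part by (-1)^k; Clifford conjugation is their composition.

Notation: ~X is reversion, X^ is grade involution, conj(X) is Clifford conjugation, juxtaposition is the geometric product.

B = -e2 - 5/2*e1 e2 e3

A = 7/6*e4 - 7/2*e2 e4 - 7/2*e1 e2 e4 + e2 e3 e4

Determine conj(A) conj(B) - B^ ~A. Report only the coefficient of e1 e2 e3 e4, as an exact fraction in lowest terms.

first term: -7/2*e4 + e1 e4 + 7/6*e2 e4 + 39/4*e3 e4 - 35/4*e1 e3 e4 - 35/12*e1 e2 e3 e4
second term: 7/2*e4 - e1 e4 + 7/6*e2 e4 - 39/4*e3 e4 - 35/4*e1 e3 e4 + 35/12*e1 e2 e3 e4
Answer: -35/6


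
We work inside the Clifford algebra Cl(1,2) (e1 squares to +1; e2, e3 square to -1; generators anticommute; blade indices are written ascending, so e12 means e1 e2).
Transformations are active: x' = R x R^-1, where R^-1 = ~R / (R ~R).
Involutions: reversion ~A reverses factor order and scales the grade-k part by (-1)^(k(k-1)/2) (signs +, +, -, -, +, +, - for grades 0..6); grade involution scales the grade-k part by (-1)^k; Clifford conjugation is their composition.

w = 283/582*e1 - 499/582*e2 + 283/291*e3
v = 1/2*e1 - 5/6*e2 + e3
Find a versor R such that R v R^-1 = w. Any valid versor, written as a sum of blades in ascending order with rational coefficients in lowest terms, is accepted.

Here q(v) = q(w) = -13/9; the classical choice R = v + w = 287/291*e1 - 164/97*e2 + 574/291*e3 then realises v -> w under the sandwich.
Answer: 287/291*e1 - 164/97*e2 + 574/291*e3


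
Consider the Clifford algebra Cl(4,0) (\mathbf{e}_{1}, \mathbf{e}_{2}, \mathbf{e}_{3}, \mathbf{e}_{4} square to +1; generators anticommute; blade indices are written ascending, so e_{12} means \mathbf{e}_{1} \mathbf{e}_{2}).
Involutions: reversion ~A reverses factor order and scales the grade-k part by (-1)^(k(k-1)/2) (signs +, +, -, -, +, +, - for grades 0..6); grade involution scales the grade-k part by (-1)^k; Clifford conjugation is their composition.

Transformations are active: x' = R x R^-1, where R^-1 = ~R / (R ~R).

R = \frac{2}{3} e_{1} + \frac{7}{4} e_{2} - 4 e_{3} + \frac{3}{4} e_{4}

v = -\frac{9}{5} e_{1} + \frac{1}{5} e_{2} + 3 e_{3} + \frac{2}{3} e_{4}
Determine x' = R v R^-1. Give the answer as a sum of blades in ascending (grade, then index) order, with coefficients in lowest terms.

~R = \frac{2}{3} e_{1} + \frac{7}{4} e_{2} - 4 e_{3} + \frac{3}{4} e_{4}, and R ~R = \frac{1445}{72}, so R^-1 = ~R / (\frac{1445}{72}).
R v = -\frac{247}{20} + \frac{197}{60} e_{12} - \frac{26}{5} e_{13} + \frac{323}{180} e_{14} + \frac{121}{20} e_{23} + \frac{61}{60} e_{24} - \frac{59}{12} e_{34}
Answer: \frac{7077}{7225} e_{1} - \frac{17006}{7225} e_{2} + \frac{13893}{7225} e_{3} - \frac{34457}{21675} e_{4}


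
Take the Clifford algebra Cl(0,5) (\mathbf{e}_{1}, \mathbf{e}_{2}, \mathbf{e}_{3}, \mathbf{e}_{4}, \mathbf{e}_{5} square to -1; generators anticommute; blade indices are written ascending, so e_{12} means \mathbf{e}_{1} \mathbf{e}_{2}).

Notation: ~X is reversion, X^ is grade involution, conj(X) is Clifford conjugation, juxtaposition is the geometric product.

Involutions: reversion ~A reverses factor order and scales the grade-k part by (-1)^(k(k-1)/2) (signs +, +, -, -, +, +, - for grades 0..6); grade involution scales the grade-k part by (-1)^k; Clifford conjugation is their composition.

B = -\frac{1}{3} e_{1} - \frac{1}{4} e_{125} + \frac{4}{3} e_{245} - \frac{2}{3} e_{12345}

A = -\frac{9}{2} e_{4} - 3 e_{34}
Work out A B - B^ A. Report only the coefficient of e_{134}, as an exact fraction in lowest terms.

first term: -\frac{3}{2} e_{14} - 6 e_{25} - 2 e_{125} + e_{134} + 4 e_{235} + 3 e_{1235} + \frac{9}{8} e_{1245} + \frac{3}{4} e_{12345}
second term: -\frac{3}{2} e_{14} + 6 e_{25} + 2 e_{125} - e_{134} + 4 e_{235} - 3 e_{1235} + \frac{9}{8} e_{1245} - \frac{3}{4} e_{12345}
Answer: 2


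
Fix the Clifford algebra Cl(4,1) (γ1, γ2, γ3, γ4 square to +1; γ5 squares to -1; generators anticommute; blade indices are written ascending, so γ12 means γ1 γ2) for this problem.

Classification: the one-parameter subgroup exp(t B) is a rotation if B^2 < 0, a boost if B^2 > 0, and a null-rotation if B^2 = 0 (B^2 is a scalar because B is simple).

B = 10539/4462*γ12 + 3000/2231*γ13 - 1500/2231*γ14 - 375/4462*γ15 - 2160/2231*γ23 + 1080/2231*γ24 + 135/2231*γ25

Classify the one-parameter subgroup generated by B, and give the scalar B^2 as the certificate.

B^2 term by term: the squares give (10539/4462)^2*(γ12)^2 + (3000/2231)^2*(γ13)^2 + (-1500/2231)^2*(γ14)^2 + (-375/4462)^2*(γ15)^2 + (-2160/2231)^2*(γ23)^2 + (1080/2231)^2*(γ24)^2 + (135/2231)^2*(γ25)^2 = 111070521/19909444*(-1) + 9000000/4977361*(-1) + 2250000/4977361*(-1) + 140625/19909444*(+1) + 4665600/4977361*(-1) + 1166400/4977361*(-1) + 18225/4977361*(+1) = -9 (each basis 2-blade squares to minus the product of its generators' squares); cross terms between blades sharing an index anticommute and cancel; the commuting (index-disjoint) pairs give grade-4 terms 2*c*c'*(blade product), which cancel blade by blade — γ1234: -6480000/4977361 + 6480000/4977361 = 0; γ1235: -810000/4977361 + 810000/4977361 = 0; γ1245: 405000/4977361 - 405000/4977361 = 0 — confirming B is simple. So B^2 = -9.
Answer: rotation, certificate B^2 = -9. Note: conjugating B changes its blade decomposition but never the scalar B^2 = -9, whose sign settles the classification.


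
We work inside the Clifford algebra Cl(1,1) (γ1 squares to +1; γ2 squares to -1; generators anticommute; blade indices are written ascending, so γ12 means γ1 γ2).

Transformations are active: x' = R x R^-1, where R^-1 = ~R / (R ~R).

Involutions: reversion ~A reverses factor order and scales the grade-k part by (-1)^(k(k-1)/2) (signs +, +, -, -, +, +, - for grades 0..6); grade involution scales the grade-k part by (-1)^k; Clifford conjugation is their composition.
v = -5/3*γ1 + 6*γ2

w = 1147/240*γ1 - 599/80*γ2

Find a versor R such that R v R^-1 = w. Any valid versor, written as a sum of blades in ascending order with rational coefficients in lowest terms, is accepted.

Why this works: both vectors square to -299/9, so q(v) = q(w) and R = v + w = 249/80*γ1 - 119/80*γ2 carries v to w — its own direction survives, the complement (v - w)/2 flips.
Answer: 249/80*γ1 - 119/80*γ2


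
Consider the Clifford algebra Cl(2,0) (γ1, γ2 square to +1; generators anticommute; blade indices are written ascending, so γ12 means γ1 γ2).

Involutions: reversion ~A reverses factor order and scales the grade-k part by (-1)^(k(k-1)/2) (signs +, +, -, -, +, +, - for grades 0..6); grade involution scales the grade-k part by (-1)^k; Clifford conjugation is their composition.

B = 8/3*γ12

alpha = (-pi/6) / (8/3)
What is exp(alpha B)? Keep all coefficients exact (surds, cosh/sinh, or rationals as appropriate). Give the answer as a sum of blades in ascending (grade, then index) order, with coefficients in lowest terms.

B^2 = (8/3)^2*(γ12)^2 = 64/9*(-1) = -64/9 (a basis 2-blade squares to minus the product of its generators' squares).
B^2 = -64/9 — the series telescopes trigonometrically here: l = 8/3, alpha*l = -pi/6, so exp(alpha B) = cos(-pi/6) + (sin(-pi/6)/(8/3))*B = sqrt(3)/2 + (-3/16)*B.
Answer: sqrt(3)/2 - 1/2*γ12


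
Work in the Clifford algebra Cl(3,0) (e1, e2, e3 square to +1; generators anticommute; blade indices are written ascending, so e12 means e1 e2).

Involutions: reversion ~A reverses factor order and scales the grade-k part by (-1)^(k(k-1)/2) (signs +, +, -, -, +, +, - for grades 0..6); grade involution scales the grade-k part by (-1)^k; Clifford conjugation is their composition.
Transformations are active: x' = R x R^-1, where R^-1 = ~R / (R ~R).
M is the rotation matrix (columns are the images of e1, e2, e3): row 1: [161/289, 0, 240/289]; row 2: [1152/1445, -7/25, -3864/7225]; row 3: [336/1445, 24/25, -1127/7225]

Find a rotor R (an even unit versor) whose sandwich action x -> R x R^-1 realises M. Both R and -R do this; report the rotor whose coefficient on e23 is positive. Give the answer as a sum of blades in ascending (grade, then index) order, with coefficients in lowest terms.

Method: write R = a + b12*e12 + b13*e13 + b23*e23 with a^2 + b12^2 + b13^2 + b23^2 = 1 (so R^-1 = ~R). Expanding the columns R e_j ~R gives tr M = 4a^2 - 1 and, from the antisymmetric part, M21 - M12 = -4a*b12, M13 - M31 = 4a*b13, M32 - M23 = -4a*b23.
Here tr M = 35/289, so a^2 = (1 + tr M)/4 = 81/289 and a = ±9/17. Taking a = 9/17: M21 - M12 = 1152/1445, M13 - M31 = 864/1445, M32 - M23 = 432/289, giving b12 = -32/85, b13 = 24/85, b23 = -12/17, i.e. R = 9/17 - 32/85*e12 + 24/85*e13 - 12/17*e23.
Its e23 coefficient is negative, so report the other preimage -R.
Answer: -9/17 + 32/85*e12 - 24/85*e13 + 12/17*e23. Key observation: the double cover Spin(3) -> SO(3) sends R and -R to the same matrix (trace 35/289 here), so the stated sign of the e23 coefficient is what selects one sheet.


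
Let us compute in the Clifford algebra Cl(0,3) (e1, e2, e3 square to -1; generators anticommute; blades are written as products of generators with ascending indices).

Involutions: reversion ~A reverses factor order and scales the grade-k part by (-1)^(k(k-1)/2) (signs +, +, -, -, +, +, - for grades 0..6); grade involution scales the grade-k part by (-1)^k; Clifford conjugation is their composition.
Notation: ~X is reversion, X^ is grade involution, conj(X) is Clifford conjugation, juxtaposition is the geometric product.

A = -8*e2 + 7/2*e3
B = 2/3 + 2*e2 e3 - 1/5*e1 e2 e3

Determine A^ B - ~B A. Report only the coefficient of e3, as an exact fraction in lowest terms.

first term: -5/3*e2 - 55/3*e3 - 7/10*e1 e2 - 8/5*e1 e3
second term: 5/3*e2 + 55/3*e3 - 7/10*e1 e2 - 8/5*e1 e3
Answer: -110/3


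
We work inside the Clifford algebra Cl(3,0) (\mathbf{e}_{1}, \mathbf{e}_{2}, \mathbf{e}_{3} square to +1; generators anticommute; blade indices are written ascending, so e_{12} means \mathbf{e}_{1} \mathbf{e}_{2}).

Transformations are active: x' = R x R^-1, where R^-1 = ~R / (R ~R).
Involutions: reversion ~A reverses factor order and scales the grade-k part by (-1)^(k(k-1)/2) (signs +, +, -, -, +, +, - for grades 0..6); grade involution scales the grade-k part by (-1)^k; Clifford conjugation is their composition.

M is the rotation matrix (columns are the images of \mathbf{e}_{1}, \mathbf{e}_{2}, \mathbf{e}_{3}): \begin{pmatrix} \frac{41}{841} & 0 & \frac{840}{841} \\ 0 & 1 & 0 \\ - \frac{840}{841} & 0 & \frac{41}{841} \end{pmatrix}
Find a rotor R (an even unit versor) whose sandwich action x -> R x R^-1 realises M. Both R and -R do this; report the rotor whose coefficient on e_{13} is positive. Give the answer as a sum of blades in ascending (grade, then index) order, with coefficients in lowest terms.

Method: write R = a + b12*e_{12} + b13*e_{13} + b23*e_{23} with a^2 + b12^2 + b13^2 + b23^2 = 1 (so R^-1 = ~R). Expanding the columns R e_j ~R gives tr M = 4a^2 - 1 and, from the antisymmetric part, M21 - M12 = -4a*b12, M13 - M31 = 4a*b13, M32 - M23 = -4a*b23.
Here tr M = \frac{923}{841}, so a^2 = (1 + tr M)/4 = \frac{441}{841} and a = ±\frac{21}{29}. Taking a = \frac{21}{29}: M21 - M12 = 0, M13 - M31 = \frac{1680}{841}, M32 - M23 = 0, giving b12 = 0, b13 = \frac{20}{29}, b23 = 0, i.e. R = \frac{21}{29} + \frac{20}{29} e_{13}.
Its e_{13} coefficient is already positive.
Answer: \frac{21}{29} + \frac{20}{29} e_{13}. Key observation: the double cover Spin(3) -> SO(3) sends R and -R to the same matrix (trace \frac{923}{841} here), so the stated sign of the e_{13} coefficient is what selects one sheet.


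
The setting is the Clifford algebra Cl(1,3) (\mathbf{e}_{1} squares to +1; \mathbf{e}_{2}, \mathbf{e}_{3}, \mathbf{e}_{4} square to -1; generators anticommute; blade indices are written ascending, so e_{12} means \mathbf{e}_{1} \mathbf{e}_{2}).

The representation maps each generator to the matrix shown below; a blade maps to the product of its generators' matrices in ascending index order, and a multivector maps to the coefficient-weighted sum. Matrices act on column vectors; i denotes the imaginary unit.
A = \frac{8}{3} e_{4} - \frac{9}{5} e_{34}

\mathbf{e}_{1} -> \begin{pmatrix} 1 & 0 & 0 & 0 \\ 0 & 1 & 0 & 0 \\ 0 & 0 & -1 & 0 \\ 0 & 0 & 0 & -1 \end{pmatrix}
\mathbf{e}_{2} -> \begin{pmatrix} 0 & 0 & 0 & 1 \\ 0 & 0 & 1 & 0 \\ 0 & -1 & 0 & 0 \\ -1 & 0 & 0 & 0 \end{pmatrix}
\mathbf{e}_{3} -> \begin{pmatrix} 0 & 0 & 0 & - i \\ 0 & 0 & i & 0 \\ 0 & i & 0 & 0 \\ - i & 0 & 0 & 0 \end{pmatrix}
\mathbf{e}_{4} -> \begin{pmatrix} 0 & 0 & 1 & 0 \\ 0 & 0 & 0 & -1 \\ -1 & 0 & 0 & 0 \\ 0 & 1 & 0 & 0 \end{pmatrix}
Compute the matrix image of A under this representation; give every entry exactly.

Bivector images (products of the table entries): rho(e_{34}) = rho(\mathbf{e}_{3})rho(\mathbf{e}_{4}) = \begin{pmatrix} 0 & - i & 0 & 0 \\ - i & 0 & 0 & 0 \\ 0 & 0 & 0 & - i \\ 0 & 0 & - i & 0 \end{pmatrix}.
M = (\frac{8}{3})*rho(e_{4}) + (-\frac{9}{5})*rho(e_{34}), summed entrywise:
Answer: \begin{pmatrix} 0 & \frac{9 i}{5} & \frac{8}{3} & 0 \\ \frac{9 i}{5} & 0 & 0 & - \frac{8}{3} \\ - \frac{8}{3} & 0 & 0 & \frac{9 i}{5} \\ 0 & \frac{8}{3} & \frac{9 i}{5} & 0 \end{pmatrix}


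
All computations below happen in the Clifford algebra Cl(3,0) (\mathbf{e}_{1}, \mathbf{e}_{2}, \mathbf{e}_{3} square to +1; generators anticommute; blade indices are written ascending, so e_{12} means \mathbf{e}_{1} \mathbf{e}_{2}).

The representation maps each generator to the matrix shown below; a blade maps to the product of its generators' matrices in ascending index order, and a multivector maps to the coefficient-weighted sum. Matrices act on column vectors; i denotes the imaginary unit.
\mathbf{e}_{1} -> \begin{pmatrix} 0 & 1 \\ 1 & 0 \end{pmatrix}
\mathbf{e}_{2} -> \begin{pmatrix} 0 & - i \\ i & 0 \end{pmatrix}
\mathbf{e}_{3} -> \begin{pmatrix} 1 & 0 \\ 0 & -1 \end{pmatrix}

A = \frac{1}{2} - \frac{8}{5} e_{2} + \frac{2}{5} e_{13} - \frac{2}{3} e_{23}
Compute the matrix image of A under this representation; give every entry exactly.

Bivector images (products of the table entries): rho(e_{13}) = rho(\mathbf{e}_{1})rho(\mathbf{e}_{3}) = \begin{pmatrix} 0 & -1 \\ 1 & 0 \end{pmatrix}; rho(e_{23}) = rho(\mathbf{e}_{2})rho(\mathbf{e}_{3}) = \begin{pmatrix} 0 & i \\ i & 0 \end{pmatrix}.
M = (\frac{1}{2})*1 + (-\frac{8}{5})*rho(e_{2}) + (\frac{2}{5})*rho(e_{13}) + (-\frac{2}{3})*rho(e_{23}), summed entrywise (1 is the identity matrix):
Answer: \begin{pmatrix} \frac{1}{2} & - \frac{2}{5} + \frac{14 i}{15} \\ \frac{2}{5} - \frac{34 i}{15} & \frac{1}{2} \end{pmatrix}


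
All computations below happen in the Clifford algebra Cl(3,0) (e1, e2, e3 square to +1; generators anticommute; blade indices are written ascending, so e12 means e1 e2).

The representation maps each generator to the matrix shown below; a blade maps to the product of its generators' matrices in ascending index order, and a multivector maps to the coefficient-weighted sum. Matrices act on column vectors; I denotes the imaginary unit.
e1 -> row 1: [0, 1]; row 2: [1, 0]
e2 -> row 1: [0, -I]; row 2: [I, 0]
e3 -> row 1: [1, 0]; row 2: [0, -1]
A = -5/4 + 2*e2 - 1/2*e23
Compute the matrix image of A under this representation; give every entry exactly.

Bivector images (products of the table entries): rho(e23) = rho(e2)rho(e3) = row 1: [0, I]; row 2: [I, 0].
M = (-5/4)*1 + (2)*rho(e2) + (-1/2)*rho(e23), summed entrywise (1 is the identity matrix):
Answer: row 1: [-5/4, -5*I/2]; row 2: [3*I/2, -5/4]
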